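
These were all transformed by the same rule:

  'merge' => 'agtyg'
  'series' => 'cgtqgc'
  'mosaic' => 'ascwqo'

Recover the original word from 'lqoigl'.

m(12)→a(0) and e(4)→g(6) fit y≡9x+22 (mod 26); the inverse of 9 mod 26 is 3. Each letter's alphabet position (a=0..z=25) is mapped through 9·x+22 mod 26 — an affine cipher.
Undoing it on lqoigl: l(11)→3·(11−22)≡19=t; q(16)→3·(16−22)≡8=i; o(14)→3·(14−22)≡2=c; i(8)→3·(8−22)≡10=k; g(6)→3·(6−22)≡4=e; l(11)→3·(11−22)≡19=t (all mod 26).

ticket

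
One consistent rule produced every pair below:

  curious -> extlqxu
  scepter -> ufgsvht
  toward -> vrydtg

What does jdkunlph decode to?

hairline

It's a Vigenère-style cipher with numeric key [2,3]: position i shifts by key[i mod 2].
Decoding jdkunlph: j−2=h, d−3=a, k−2=i, u−3=r, n−2=l, l−3=i, p−2=n, h−3=e.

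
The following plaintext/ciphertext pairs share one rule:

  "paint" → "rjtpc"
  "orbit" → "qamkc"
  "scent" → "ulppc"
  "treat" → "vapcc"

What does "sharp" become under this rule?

Shifts by position in paint: pos 0: p→r (+2), pos 1: a→j (+9), pos 2: i→t (+11), pos 3: n→p (+2), pos 4: t→c (+9) — repeating every 3. A repeating key of period 3 is used — shifts +2, +9, +11 over and over.
For sharp: s+2=u, h+9=q, a+11=l, r+2=t, p+9=y.

uqlty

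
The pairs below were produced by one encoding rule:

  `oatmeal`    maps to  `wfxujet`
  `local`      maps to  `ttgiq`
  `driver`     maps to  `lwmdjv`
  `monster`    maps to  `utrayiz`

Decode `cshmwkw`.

Shifts by position in oatmeal: pos 0: o→w (+8), pos 1: a→f (+5), pos 2: t→x (+4), pos 3: m→u (+8), pos 4: e→j (+5), pos 5: a→e (+4) — repeating every 3. A repeating key of period 3 is used — shifts +8, +5, +4 over and over.
Decoding cshmwkw: c−8=u, s−5=n, h−4=d, m−8=e, w−5=r, k−4=g, w−8=o.

undergo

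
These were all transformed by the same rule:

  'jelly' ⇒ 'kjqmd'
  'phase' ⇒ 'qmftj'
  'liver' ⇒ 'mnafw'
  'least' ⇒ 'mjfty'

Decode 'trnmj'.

Shifts by position in jelly: pos 0: j→k (+1), pos 1: e→j (+5), pos 2: l→q (+5), pos 3: l→m (+1), pos 4: y→d (+5) — repeating every 3. It's a Vigenère-style cipher with numeric key [1,5,5]: position i shifts by key[i mod 3].
Reversing it on trnmj: t−1=s, r−5=m, n−5=i, m−1=l, j−5=e.

smile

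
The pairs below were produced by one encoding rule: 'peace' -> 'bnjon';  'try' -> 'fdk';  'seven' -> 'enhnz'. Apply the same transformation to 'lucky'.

Vowels shift forward by 9 and consonants shift forward by 12.
Applying it to lucky: l(cons)+12=x, u(vowel)+9=d, c(cons)+12=o, k(cons)+12=w, y(cons)+12=k.

xdowk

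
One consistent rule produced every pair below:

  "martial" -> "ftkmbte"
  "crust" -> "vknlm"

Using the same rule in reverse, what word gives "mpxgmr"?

Compare letters: m→f is +19, a→t is +19, r→k is +19 — a constant shift. It's a constant shift of +19 (ROT19).
Reversing it on mpxgmr: m−19=t, p−19=w, x−19=e, g−19=n, m−19=t, r−19=y.

twenty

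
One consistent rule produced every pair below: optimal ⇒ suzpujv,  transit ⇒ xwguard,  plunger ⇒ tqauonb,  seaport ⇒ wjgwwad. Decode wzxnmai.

Each letter shifts forward by (position + 4), i.e. 4, 5, 6, … — the shift grows by one for each successive letter.
Decoding wzxnmai: w−4=s, z−5=u, x−6=r, n−7=g, m−8=e, a−9=r, i−10=y.

surgery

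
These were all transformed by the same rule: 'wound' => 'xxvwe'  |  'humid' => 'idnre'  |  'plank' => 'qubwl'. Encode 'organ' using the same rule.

Shifts by position in wound: pos 0: w→x (+1), pos 1: o→x (+9), pos 2: u→v (+1), pos 3: n→w (+9) — repeating every 2. It's a Vigenère-style cipher with numeric key [1,9]: position i shifts by key[i mod 2].
For organ: o+1=p, r+9=a, g+1=h, a+9=j, n+1=o.

pahjo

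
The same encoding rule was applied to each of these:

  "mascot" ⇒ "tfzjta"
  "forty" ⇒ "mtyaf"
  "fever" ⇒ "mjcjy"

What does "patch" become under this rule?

The shift depends on letter class: consonant m→t is +7, but vowel a→f is +5. Two shifts are in play — +5 for a/e/i/o/u, +7 for every other letter.
For patch: p(cons)+7=w, a(vowel)+5=f, t(cons)+7=a, c(cons)+7=j, h(cons)+7=o.

wfajo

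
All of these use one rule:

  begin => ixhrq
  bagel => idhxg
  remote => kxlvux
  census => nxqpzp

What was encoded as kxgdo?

b(1)→i(8) and e(4)→x(23) fit y≡5x+3 (mod 26); the inverse of 5 mod 26 is 21. Each letter's alphabet position (a=0..z=25) is mapped through 5·x+3 mod 26 — an affine cipher.
Reversing it on kxgdo: k(10)→21·(10−3)≡17=r; x(23)→21·(23−3)≡4=e; g(6)→21·(6−3)≡11=l; d(3)→21·(3−3)≡0=a; o(14)→21·(14−3)≡23=x (all mod 26).

relax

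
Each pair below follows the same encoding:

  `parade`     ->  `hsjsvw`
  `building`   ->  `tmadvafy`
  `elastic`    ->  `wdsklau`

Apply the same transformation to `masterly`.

esklwjdq

Compare letters: p→h is +18, a→s is +18, r→j is +18 — a constant shift. It's a constant shift of +18 (ROT18).
Applying it to masterly: m+18=e, a+18=s, s+18=k, t+18=l, e+18=w, r+18=j, l+18=d, y+18=q.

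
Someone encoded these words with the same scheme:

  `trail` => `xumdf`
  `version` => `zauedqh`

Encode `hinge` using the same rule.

The output letters match the input read backwards, each shifted +12: trail reversed is liart. The word is reversed, then every letter is shifted forward by 12.
On hinge: reverse → egnih; then shift: e+12=q, g+12=s, n+12=z, i+12=u, h+12=t.

qszut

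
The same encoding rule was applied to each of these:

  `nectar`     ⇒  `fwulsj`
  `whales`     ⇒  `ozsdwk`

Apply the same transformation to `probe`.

hjgtw

Compare letters: n→f is +18, e→w is +18, c→u is +18 — a constant shift. Each letter is shifted forward by 18 in the alphabet (a Caesar shift of +18).
For probe: p+18=h, r+18=j, o+18=g, b+18=t, e+18=w.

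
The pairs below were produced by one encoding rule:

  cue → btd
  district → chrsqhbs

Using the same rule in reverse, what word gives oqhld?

Compare letters: c→b is +25, u→t is +25, e→d is +25 — a constant shift. Every letter moves 25 places later in the alphabet, wrapping around z→a.
Undoing it on oqhld: o−25=p, q−25=r, h−25=i, l−25=m, d−25=e.

prime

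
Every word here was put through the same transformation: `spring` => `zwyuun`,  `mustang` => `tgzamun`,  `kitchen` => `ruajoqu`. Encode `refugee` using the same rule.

yqmgnqq

The shift depends on letter class: consonant s→z is +7, but vowel i→u is +12. Vowels shift forward by 12 and consonants shift forward by 7.
Applying it to refugee: r(cons)+7=y, e(vowel)+12=q, f(cons)+7=m, u(vowel)+12=g, g(cons)+7=n, e(vowel)+12=q, e(vowel)+12=q.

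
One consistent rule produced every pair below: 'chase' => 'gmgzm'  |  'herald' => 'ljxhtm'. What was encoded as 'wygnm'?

Each letter shifts forward by (position + 4), i.e. 4, 5, 6, … — the shift grows by one for each successive letter.
Reversing it on wygnm: w−4=s, y−5=t, g−6=a, n−7=g, m−8=e.

stage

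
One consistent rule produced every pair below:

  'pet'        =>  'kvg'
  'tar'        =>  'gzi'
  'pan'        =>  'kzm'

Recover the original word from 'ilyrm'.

robin

Letters are reflected about the middle of the alphabet (position → 25−position): Atbash.
Decoding ilyrm: i↔r, l↔o, y↔b, r↔i, m↔n.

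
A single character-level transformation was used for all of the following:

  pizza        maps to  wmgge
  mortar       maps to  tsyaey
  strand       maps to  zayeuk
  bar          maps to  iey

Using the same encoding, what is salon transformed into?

The shift depends on letter class: consonant p→w is +7, but vowel i→m is +4. Two shifts are in play — +4 for a/e/i/o/u, +7 for every other letter.
Applying it to salon: s(cons)+7=z, a(vowel)+4=e, l(cons)+7=s, o(vowel)+4=s, n(cons)+7=u.

zessu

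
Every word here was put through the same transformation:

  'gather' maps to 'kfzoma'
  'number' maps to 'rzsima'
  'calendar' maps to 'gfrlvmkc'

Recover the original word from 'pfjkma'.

In gather: g→k is +4, a→f is +5, t→z is +6, h→o is +7 — the shift increases by 1 each position. The shift increases by 1 at each position, starting from +4: 4, 5, 6, ….
Decoding pfjkma: p−4=l, f−5=a, j−6=d, k−7=d, m−8=e, a−9=r.

ladder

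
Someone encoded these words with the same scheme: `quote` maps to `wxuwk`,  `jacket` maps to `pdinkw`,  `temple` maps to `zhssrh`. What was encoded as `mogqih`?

It's a Vigenère-style cipher with numeric key [6,3]: position i shifts by key[i mod 2].
Undoing it on mogqih: m−6=g, o−3=l, g−6=a, q−3=n, i−6=c, h−3=e.

glance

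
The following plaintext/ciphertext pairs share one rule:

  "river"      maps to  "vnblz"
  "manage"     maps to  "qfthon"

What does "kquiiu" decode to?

In river: r→v is +4, i→n is +5, v→b is +6, e→l is +7 — the shift increases by 1 each position. Letter i (0-indexed) is shifted by i+4, so successive shifts are 4, 5, 6, ….
Decoding kquiiu: k−4=g, q−5=l, u−6=o, i−7=b, i−8=a, u−9=l.

global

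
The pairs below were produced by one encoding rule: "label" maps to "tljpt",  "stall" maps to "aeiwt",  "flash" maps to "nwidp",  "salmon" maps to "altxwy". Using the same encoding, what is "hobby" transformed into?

Shifts by position in label: pos 0: l→t (+8), pos 1: a→l (+11), pos 2: b→j (+8), pos 3: e→p (+11) — repeating every 2. A repeating key of period 2 is used — shifts +8, +11 over and over.
On hobby: h+8=p, o+11=z, b+8=j, b+11=m, y+8=g.

pzjmg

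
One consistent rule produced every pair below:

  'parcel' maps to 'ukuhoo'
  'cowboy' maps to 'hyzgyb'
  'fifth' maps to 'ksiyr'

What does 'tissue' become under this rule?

Shifts by position in parcel: pos 0: p→u (+5), pos 1: a→k (+10), pos 2: r→u (+3), pos 3: c→h (+5), pos 4: e→o (+10), pos 5: l→o (+3) — repeating every 3. It's a Vigenère-style cipher with numeric key [5,10,3]: position i shifts by key[i mod 3].
On tissue: t+5=y, i+10=s, s+3=v, s+5=x, u+10=e, e+3=h.

ysvxeh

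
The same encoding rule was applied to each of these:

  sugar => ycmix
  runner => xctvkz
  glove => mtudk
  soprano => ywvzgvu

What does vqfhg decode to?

pizza

Shifts by position in sugar: pos 0: s→y (+6), pos 1: u→c (+8), pos 2: g→m (+6), pos 3: a→i (+8) — repeating every 2. It's a Vigenère-style cipher with numeric key [6,8]: position i shifts by key[i mod 2].
Undoing it on vqfhg: v−6=p, q−8=i, f−6=z, h−8=z, g−6=a.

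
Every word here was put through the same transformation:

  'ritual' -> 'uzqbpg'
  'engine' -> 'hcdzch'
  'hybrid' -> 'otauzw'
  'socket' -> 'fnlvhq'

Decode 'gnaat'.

lobby

r(17)→u(20) and i(8)→z(25) fit y≡11x+15 (mod 26); the inverse of 11 mod 26 is 19. Each letter's alphabet position (a=0..z=25) is mapped through 11·x+15 mod 26 — an affine cipher.
Undoing it on gnaat: g(6)→19·(6−15)≡11=l; n(13)→19·(13−15)≡14=o; a(0)→19·(0−15)≡1=b; a(0)→19·(0−15)≡1=b; t(19)→19·(19−15)≡24=y (all mod 26).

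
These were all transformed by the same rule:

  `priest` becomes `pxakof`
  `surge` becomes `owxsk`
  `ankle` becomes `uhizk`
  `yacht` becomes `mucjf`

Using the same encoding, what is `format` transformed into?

p(15)→p(15) and r(17)→x(23) fit y≡17x+20 (mod 26); the inverse of 17 mod 26 is 23. This is an affine cipher: with a=0,…,z=25, each position x becomes (17x+20) mod 26.
Applying it to format: f(5)→17·5+20≡1=b; o(14)→17·14+20≡24=y; r(17)→17·17+20≡23=x; m(12)→17·12+20≡16=q; a(0)→17·0+20≡20=u; t(19)→17·19+20≡5=f (all mod 26).

byxquf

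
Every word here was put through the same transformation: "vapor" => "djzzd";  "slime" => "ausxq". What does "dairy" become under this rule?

ljsck

Letter i (0-indexed) is shifted by i+8, so successive shifts are 8, 9, 10, ….
Applying it to dairy: d+8=l, a+9=j, i+10=s, r+11=c, y+12=k.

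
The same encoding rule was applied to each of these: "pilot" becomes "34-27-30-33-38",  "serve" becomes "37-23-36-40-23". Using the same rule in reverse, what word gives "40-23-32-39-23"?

venue

Letters become their 1-based position plus 18 (so a→19, b→20, …).
Decoding 40-23-32-39-23: 40→(40−18)÷1=22=v, 23→(23−18)÷1=5=e, 32→(32−18)÷1=14=n, 39→(39−18)÷1=21=u, 23→(23−18)÷1=5=e.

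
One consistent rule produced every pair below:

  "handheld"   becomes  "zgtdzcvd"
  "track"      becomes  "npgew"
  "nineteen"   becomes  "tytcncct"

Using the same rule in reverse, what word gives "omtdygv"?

h(7)→z(25) and a(0)→g(6) fit y≡25x+6 (mod 26); the inverse of 25 mod 26 is 25. This is an affine cipher: with a=0,…,z=25, each position x becomes (25x+6) mod 26.
Decoding omtdygv: o(14)→25·(14−6)≡18=s; m(12)→25·(12−6)≡20=u; t(19)→25·(19−6)≡13=n; d(3)→25·(3−6)≡3=d; y(24)→25·(24−6)≡8=i; g(6)→25·(6−6)≡0=a; v(21)→25·(21−6)≡11=l (all mod 26).

sundial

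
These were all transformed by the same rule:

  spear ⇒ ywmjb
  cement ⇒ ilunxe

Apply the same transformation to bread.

Each letter shifts forward by (position + 6), i.e. 6, 7, 8, … — the shift grows by one for each successive letter.
For bread: b+6=h, r+7=y, e+8=m, a+9=j, d+10=n.

hymjn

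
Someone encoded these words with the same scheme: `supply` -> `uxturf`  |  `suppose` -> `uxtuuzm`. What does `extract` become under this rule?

Letter i (0-indexed) is shifted by i+2, so successive shifts are 2, 3, 4, ….
Applying it to extract: e+2=g, x+3=a, t+4=x, r+5=w, a+6=g, c+7=j, t+8=b.

gaxwgjb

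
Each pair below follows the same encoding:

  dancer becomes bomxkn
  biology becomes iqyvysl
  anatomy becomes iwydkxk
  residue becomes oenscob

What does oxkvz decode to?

plane

The output letters match the input read backwards, each shifted +10: dancer reversed is recnad. Read the word backwards and shift each letter +10.
Reversing it on oxkvz: shift back: o−10=e, x−10=n, k−10=a, v−10=l, z−10=p → enalp; then reverse → plane.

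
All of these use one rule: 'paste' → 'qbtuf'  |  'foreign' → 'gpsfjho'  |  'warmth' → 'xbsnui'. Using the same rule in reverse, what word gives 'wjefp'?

video

Compare letters: p→q is +1, a→b is +1, s→t is +1 — a constant shift. Each letter is shifted forward by 1 in the alphabet (a Caesar shift of +1).
Undoing it on wjefp: w−1=v, j−1=i, e−1=d, f−1=e, p−1=o.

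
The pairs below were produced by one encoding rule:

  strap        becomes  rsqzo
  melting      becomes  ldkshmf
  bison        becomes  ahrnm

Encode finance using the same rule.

ehmzmbd

Compare letters: s→r is +25, t→s is +25, r→q is +25 — a constant shift. This is a Caesar cipher with shift 25.
For finance: f+25=e, i+25=h, n+25=m, a+25=z, n+25=m, c+25=b, e+25=d.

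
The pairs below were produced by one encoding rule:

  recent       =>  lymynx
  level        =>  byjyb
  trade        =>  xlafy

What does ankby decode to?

r(17)→l(11) and e(4)→y(24) fit y≡19x+0 (mod 26); the inverse of 19 mod 26 is 11. Treating letters as 0–25, the rule is x ↦ 19x + 0 (mod 26).
Decoding ankby: a(0)→11·(0−0)≡0=a; n(13)→11·(13−0)≡13=n; k(10)→11·(10−0)≡6=g; b(1)→11·(1−0)≡11=l; y(24)→11·(24−0)≡4=e (all mod 26).

angle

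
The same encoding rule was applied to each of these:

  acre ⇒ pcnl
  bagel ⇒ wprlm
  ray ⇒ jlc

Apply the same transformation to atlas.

dlwel

The output letters match the input read backwards, each shifted +11: acre reversed is erca. Read the word backwards and shift each letter +11.
For atlas: reverse → salta; then shift: s+11=d, a+11=l, l+11=w, t+11=e, a+11=l.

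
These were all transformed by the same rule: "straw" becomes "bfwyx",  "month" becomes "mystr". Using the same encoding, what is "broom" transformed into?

Two steps: reverse the string, then apply a Caesar shift of +5.
For broom: reverse → moorb; then shift: m+5=r, o+5=t, o+5=t, r+5=w, b+5=g.

rttwg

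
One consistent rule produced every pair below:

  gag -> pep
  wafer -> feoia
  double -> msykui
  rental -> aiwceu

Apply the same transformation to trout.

The shift depends on letter class: consonant g→p is +9, but vowel a→e is +4. Vowels shift forward by 4 and consonants shift forward by 9.
On trout: t(cons)+9=c, r(cons)+9=a, o(vowel)+4=s, u(vowel)+4=y, t(cons)+9=c.

casyc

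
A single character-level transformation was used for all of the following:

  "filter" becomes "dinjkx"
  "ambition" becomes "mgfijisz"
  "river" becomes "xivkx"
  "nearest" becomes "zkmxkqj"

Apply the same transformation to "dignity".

f(5)→d(3) and i(8)→i(8) fit y≡19x+12 (mod 26); the inverse of 19 mod 26 is 11. This is an affine cipher: with a=0,…,z=25, each position x becomes (19x+12) mod 26.
Applying it to dignity: d(3)→19·3+12≡17=r; i(8)→19·8+12≡8=i; g(6)→19·6+12≡22=w; n(13)→19·13+12≡25=z; i(8)→19·8+12≡8=i; t(19)→19·19+12≡9=j; y(24)→19·24+12≡0=a (all mod 26).

riwzija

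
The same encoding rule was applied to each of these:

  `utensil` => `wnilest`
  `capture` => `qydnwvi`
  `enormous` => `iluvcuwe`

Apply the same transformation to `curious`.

qwvsuwe

u(20)→w(22) and t(19)→n(13) fit y≡9x+24 (mod 26); the inverse of 9 mod 26 is 3. Each letter's alphabet position (a=0..z=25) is mapped through 9·x+24 mod 26 — an affine cipher.
Applying it to curious: c(2)→9·2+24≡16=q; u(20)→9·20+24≡22=w; r(17)→9·17+24≡21=v; i(8)→9·8+24≡18=s; o(14)→9·14+24≡20=u; u(20)→9·20+24≡22=w; s(18)→9·18+24≡4=e (all mod 26).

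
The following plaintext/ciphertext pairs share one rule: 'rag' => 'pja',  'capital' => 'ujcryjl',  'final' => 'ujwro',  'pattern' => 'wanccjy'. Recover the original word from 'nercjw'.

The output letters match the input read backwards, each shifted +9: rag reversed is gar. The word is reversed, then every letter is shifted forward by 9.
Decoding nercjw: shift back: n−9=e, e−9=v, r−9=i, c−9=t, j−9=a, w−9=n → evitan; then reverse → native.

native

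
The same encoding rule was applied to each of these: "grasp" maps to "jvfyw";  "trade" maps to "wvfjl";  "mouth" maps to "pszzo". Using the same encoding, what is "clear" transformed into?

Letter i (0-indexed) is shifted by i+3, so successive shifts are 3, 4, 5, ….
For clear: c+3=f, l+4=p, e+5=j, a+6=g, r+7=y.

fpjgy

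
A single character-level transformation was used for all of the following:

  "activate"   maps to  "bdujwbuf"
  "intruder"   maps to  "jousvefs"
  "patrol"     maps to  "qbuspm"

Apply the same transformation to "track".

usbdl

Every letter moves 1 place later in the alphabet, wrapping around z→a.
Applying it to track: t+1=u, r+1=s, a+1=b, c+1=d, k+1=l.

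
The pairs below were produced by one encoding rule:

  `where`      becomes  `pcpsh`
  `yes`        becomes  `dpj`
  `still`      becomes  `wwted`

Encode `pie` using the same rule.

pta

The output letters match the input read backwards, each shifted +11: where reversed is erehw. The word is reversed, then every letter is shifted forward by 11.
Applying it to pie: reverse → eip; then shift: e+11=p, i+11=t, p+11=a.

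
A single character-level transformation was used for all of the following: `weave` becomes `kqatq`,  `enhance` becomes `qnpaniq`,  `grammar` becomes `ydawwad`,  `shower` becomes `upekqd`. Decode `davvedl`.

This is an affine cipher: with a=0,…,z=25, each position x becomes (17x+0) mod 26.
Undoing it on davvedl: d(3)→23·(3−0)≡17=r; a(0)→23·(0−0)≡0=a; v(21)→23·(21−0)≡15=p; v(21)→23·(21−0)≡15=p; e(4)→23·(4−0)≡14=o; d(3)→23·(3−0)≡17=r; l(11)→23·(11−0)≡19=t (all mod 26).

rapport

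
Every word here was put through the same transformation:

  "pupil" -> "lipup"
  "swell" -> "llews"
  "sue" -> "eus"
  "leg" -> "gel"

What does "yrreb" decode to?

berry

The output letters match the input read backwards: pupil reversed is lipup. It's just the letters in reverse order.
Reversing it on yrreb: then reverse → berry.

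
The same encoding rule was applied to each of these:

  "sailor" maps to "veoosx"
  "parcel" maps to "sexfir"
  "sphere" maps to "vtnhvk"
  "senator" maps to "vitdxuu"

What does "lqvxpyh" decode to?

It's a Vigenère-style cipher with numeric key [3,4,6]: position i shifts by key[i mod 3].
Reversing it on lqvxpyh: l−3=i, q−4=m, v−6=p, x−3=u, p−4=l, y−6=s, h−3=e.

impulse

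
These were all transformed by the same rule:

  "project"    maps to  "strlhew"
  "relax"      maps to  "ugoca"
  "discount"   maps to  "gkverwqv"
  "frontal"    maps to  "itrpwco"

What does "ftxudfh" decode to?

crusade

Shifts by position in project: pos 0: p→s (+3), pos 1: r→t (+2), pos 2: o→r (+3), pos 3: j→l (+2) — repeating every 2. A repeating key of period 2 is used — shifts +3, +2 over and over.
Reversing it on ftxudfh: f−3=c, t−2=r, x−3=u, u−2=s, d−3=a, f−2=d, h−3=e.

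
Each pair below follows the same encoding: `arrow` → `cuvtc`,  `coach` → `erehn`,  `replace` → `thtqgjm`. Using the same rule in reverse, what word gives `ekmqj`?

In arrow: a→c is +2, r→u is +3, r→v is +4, o→t is +5 — the shift increases by 1 each position. Letter i (0-indexed) is shifted by i+2, so successive shifts are 2, 3, 4, ….
Decoding ekmqj: e−2=c, k−3=h, m−4=i, q−5=l, j−6=d.

child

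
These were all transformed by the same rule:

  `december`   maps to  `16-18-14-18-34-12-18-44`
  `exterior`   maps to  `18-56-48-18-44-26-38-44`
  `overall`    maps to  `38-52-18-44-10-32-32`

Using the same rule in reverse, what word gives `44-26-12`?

d(#4)→16 and e(#5)→18: differences scale by 2, so n = 2·pos + 8. Each letter becomes 2×(its alphabet position, a=1..z=26) + 8.
Undoing it on 44-26-12: 44→(44−8)÷2=18=r, 26→(26−8)÷2=9=i, 12→(12−8)÷2=2=b.

rib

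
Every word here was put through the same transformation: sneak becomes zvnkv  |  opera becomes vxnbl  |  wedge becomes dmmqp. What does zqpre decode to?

sight

The shift increases by 1 at each position, starting from +7: 7, 8, 9, ….
Reversing it on zqpre: z−7=s, q−8=i, p−9=g, r−10=h, e−11=t.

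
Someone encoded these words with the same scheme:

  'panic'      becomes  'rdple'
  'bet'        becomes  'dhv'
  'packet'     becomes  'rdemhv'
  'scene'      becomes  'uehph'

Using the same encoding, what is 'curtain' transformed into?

The shift depends on letter class: consonant p→r is +2, but vowel a→d is +3. The rule splits by letter class: vowels +3, consonants +2.
Applying it to curtain: c(cons)+2=e, u(vowel)+3=x, r(cons)+2=t, t(cons)+2=v, a(vowel)+3=d, i(vowel)+3=l, n(cons)+2=p.

extvdlp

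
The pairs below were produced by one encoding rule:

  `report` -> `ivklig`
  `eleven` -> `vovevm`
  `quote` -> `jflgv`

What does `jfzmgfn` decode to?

quantum

Each pair mirrors across the alphabet (r↔i, e↔v, p↔k): positions sum to 25. This is the alphabet-reversal cipher (Atbash): a becomes z, b becomes y, etc.
Undoing it on jfzmgfn: j↔q, f↔u, z↔a, m↔n, g↔t, f↔u, n↔m.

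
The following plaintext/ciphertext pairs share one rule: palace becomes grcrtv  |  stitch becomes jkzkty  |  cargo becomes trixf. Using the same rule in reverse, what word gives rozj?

Compare letters: p→g is +17, a→r is +17, l→c is +17 — a constant shift. Each letter is shifted forward by 17 in the alphabet (a Caesar shift of +17).
Undoing it on rozj: r−17=a, o−17=x, z−17=i, j−17=s.

axis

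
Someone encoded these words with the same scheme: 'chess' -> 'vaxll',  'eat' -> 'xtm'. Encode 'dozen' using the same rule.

Compare letters: c→v is +19, h→a is +19, e→x is +19 — a constant shift. This is a Caesar cipher with shift 19.
On dozen: d+19=w, o+19=h, z+19=s, e+19=x, n+19=g.

whsxg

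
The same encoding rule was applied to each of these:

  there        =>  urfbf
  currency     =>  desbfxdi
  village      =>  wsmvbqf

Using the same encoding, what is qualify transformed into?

rebvjpz

The shifts repeat in a cycle of length 2: positions 0,1,… shift by +1, +10, then the pattern repeats.
For qualify: q+1=r, u+10=e, a+1=b, l+10=v, i+1=j, f+10=p, y+1=z.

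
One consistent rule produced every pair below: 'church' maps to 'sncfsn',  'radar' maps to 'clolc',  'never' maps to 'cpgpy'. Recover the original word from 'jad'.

The output letters match the input read backwards, each shifted +11: church reversed is hcruhc. The word is reversed, then every letter is shifted forward by 11.
Reversing it on jad: shift back: j−11=y, a−11=p, d−11=s → yps; then reverse → spy.

spy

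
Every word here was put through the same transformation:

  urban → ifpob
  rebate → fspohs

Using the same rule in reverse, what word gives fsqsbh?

recent

Each letter is shifted forward by 14 in the alphabet (a Caesar shift of +14).
Reversing it on fsqsbh: f−14=r, s−14=e, q−14=c, s−14=e, b−14=n, h−14=t.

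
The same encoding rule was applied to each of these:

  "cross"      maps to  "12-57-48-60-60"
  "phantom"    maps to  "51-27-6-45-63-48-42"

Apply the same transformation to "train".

63-57-6-30-45

The formula is n = 3×(alphabet index, a=1) + 3.
Applying it to train: t=20→63, r=18→57, a=1→6, i=9→30, n=14→45.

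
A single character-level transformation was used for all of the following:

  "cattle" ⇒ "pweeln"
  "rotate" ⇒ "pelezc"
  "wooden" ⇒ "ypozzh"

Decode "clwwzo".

The output letters match the input read backwards, each shifted +11: cattle reversed is elttac. Two steps: reverse the string, then apply a Caesar shift of +11.
Decoding clwwzo: shift back: c−11=r, l−11=a, w−11=l, w−11=l, z−11=o, o−11=d → rallod; then reverse → dollar.

dollar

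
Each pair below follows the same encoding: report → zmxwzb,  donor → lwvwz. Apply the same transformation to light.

tqopb

Compare letters: r→z is +8, e→m is +8, p→x is +8 — a constant shift. Each letter is shifted forward by 8 in the alphabet (a Caesar shift of +8).
On light: l+8=t, i+8=q, g+8=o, h+8=p, t+8=b.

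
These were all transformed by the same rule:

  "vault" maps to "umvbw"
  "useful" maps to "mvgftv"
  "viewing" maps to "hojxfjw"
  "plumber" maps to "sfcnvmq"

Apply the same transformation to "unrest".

Read the word backwards and shift each letter +1.
On unrest: reverse → tsernu; then shift: t+1=u, s+1=t, e+1=f, r+1=s, n+1=o, u+1=v.

utfsov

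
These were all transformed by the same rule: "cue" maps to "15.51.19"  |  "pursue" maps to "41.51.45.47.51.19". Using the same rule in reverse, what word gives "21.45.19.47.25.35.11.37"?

freshman

c(#3)→15 and u(#21)→51: differences scale by 2, so n = 2·pos + 9. With a=1..z=26, the number is 2·pos + 9.
Undoing it on 21.45.19.47.25.35.11.37: 21→(21−9)÷2=6=f, 45→(45−9)÷2=18=r, 19→(19−9)÷2=5=e, 47→(47−9)÷2=19=s, 25→(25−9)÷2=8=h, 35→(35−9)÷2=13=m, 11→(11−9)÷2=1=a, 37→(37−9)÷2=14=n.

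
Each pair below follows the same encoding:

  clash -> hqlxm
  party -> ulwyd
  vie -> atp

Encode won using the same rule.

The shift depends on letter class: consonant c→h is +5, but vowel a→l is +11. Two shifts are in play — +11 for a/e/i/o/u, +5 for every other letter.
Applying it to won: w(cons)+5=b, o(vowel)+11=z, n(cons)+5=s.

bzs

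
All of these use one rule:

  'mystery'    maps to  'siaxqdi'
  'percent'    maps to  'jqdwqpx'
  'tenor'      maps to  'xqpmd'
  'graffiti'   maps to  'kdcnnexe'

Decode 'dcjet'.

m(12)→s(18) and y(24)→i(8) fit y≡23x+2 (mod 26); the inverse of 23 mod 26 is 17. This is an affine cipher: with a=0,…,z=25, each position x becomes (23x+2) mod 26.
Decoding dcjet: d(3)→17·(3−2)≡17=r; c(2)→17·(2−2)≡0=a; j(9)→17·(9−2)≡15=p; e(4)→17·(4−2)≡8=i; t(19)→17·(19−2)≡3=d (all mod 26).

rapid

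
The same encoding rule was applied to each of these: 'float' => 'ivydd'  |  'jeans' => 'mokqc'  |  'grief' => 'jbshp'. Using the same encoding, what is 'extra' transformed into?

Shifts by position in float: pos 0: f→i (+3), pos 1: l→v (+10), pos 2: o→y (+10), pos 3: a→d (+3), pos 4: t→d (+10) — repeating every 3. A repeating key of period 3 is used — shifts +3, +10, +10 over and over.
Applying it to extra: e+3=h, x+10=h, t+10=d, r+3=u, a+10=k.

hhduk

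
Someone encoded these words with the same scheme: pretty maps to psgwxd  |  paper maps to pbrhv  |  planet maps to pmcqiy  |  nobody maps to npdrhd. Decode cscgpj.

cradle

In pretty: p→p is +0, r→s is +1, e→g is +2, t→w is +3 — the shift increases by 1 each position. Letter i (0-indexed) is shifted by i+0, so successive shifts are 0, 1, 2, ….
Decoding cscgpj: c−0=c, s−1=r, c−2=a, g−3=d, p−4=l, j−5=e.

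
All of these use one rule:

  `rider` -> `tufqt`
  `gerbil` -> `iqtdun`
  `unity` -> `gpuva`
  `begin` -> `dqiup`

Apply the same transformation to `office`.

The shift depends on letter class: consonant r→t is +2, but vowel i→u is +12. Vowels shift forward by 12 and consonants shift forward by 2.
On office: o(vowel)+12=a, f(cons)+2=h, f(cons)+2=h, i(vowel)+12=u, c(cons)+2=e, e(vowel)+12=q.

ahhueq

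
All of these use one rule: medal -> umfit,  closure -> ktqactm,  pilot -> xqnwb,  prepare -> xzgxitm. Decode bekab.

Shifts by position in medal: pos 0: m→u (+8), pos 1: e→m (+8), pos 2: d→f (+2), pos 3: a→i (+8), pos 4: l→t (+8) — repeating every 3. The shifts repeat in a cycle of length 3: positions 0,1,… shift by +8, +8, +2, then the pattern repeats.
Decoding bekab: b−8=t, e−8=w, k−2=i, a−8=s, b−8=t.

twist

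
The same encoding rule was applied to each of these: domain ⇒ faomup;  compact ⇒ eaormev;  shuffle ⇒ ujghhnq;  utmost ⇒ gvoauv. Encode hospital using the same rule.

Two shifts are in play — +12 for a/e/i/o/u, +2 for every other letter.
On hospital: h(cons)+2=j, o(vowel)+12=a, s(cons)+2=u, p(cons)+2=r, i(vowel)+12=u, t(cons)+2=v, a(vowel)+12=m, l(cons)+2=n.

jauruvmn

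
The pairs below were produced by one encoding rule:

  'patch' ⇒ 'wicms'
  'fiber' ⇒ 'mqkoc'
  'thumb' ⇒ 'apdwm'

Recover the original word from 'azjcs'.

Letter i (0-indexed) is shifted by i+7, so successive shifts are 7, 8, 9, ….
Undoing it on azjcs: a−7=t, z−8=r, j−9=a, c−10=s, s−11=h.

trash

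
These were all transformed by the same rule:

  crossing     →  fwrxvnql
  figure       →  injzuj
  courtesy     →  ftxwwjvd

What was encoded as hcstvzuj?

exposure

Shifts by position in crossing: pos 0: c→f (+3), pos 1: r→w (+5), pos 2: o→r (+3), pos 3: s→x (+5) — repeating every 2. It's a Vigenère-style cipher with numeric key [3,5]: position i shifts by key[i mod 2].
Decoding hcstvzuj: h−3=e, c−5=x, s−3=p, t−5=o, v−3=s, z−5=u, u−3=r, j−5=e.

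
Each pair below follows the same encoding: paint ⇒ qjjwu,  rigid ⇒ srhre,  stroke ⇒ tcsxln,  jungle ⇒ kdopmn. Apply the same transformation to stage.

Shifts by position in paint: pos 0: p→q (+1), pos 1: a→j (+9), pos 2: i→j (+1), pos 3: n→w (+9) — repeating every 2. It's a Vigenère-style cipher with numeric key [1,9]: position i shifts by key[i mod 2].
On stage: s+1=t, t+9=c, a+1=b, g+9=p, e+1=f.

tcbpf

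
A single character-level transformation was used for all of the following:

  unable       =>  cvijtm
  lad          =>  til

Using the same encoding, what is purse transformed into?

xczam

Compare letters: u→c is +8, n→v is +8, a→i is +8 — a constant shift. Each letter is shifted forward by 8 in the alphabet (a Caesar shift of +8).
Applying it to purse: p+8=x, u+8=c, r+8=z, s+8=a, e+8=m.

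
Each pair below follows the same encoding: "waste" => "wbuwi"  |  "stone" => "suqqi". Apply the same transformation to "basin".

In waste: w→w is +0, a→b is +1, s→u is +2, t→w is +3 — the shift increases by 1 each position. The shift increases by 1 at each position, starting from +0: 0, 1, 2, ….
For basin: b+0=b, a+1=b, s+2=u, i+3=l, n+4=r.

bbulr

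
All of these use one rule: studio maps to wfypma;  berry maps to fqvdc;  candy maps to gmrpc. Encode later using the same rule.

pmxqv

Shifts by position in studio: pos 0: s→w (+4), pos 1: t→f (+12), pos 2: u→y (+4), pos 3: d→p (+12) — repeating every 2. A repeating key of period 2 is used — shifts +4, +12 over and over.
For later: l+4=p, a+12=m, t+4=x, e+12=q, r+4=v.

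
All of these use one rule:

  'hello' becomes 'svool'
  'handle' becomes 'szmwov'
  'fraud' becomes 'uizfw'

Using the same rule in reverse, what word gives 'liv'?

Each letter is replaced by its mirror in the alphabet: a↔z, b↔y, c↔x, and so on (the Atbash cipher).
Reversing it on liv: l↔o, i↔r, v↔e.

ore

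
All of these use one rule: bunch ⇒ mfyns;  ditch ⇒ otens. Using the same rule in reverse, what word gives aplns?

peach

Every letter moves 11 places later in the alphabet, wrapping around z→a.
Undoing it on aplns: a−11=p, p−11=e, l−11=a, n−11=c, s−11=h.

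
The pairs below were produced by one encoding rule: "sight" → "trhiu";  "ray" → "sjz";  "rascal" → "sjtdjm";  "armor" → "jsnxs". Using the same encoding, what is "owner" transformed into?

The shift depends on letter class: consonant s→t is +1, but vowel i→r is +9. Vowels shift forward by 9 and consonants shift forward by 1.
For owner: o(vowel)+9=x, w(cons)+1=x, n(cons)+1=o, e(vowel)+9=n, r(cons)+1=s.

xxons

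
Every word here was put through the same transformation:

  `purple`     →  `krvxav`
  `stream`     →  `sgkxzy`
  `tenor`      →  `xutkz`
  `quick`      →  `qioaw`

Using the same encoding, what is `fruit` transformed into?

The word is reversed, then every letter is shifted forward by 6.
For fruit: reverse → tiurf; then shift: t+6=z, i+6=o, u+6=a, r+6=x, f+6=l.

zoaxl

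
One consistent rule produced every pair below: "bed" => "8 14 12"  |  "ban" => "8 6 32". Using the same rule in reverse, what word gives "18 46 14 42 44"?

guest

b(#2)→8 and e(#5)→14: differences scale by 2, so n = 2·pos + 4. With a=1..z=26, the number is 2·pos + 4.
Reversing it on 18 46 14 42 44: 18→(18−4)÷2=7=g, 46→(46−4)÷2=21=u, 14→(14−4)÷2=5=e, 42→(42−4)÷2=19=s, 44→(44−4)÷2=20=t.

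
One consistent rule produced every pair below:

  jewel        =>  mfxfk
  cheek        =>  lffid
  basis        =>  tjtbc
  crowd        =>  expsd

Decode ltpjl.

kiosk

The output letters match the input read backwards, each shifted +1: jewel reversed is lewej. Read the word backwards and shift each letter +1.
Decoding ltpjl: shift back: l−1=k, t−1=s, p−1=o, j−1=i, l−1=k → ksoik; then reverse → kiosk.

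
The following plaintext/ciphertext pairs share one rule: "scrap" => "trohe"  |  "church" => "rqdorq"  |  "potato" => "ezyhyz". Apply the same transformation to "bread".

mobhw

s(18)→t(19) and c(2)→r(17) fit y≡5x+7 (mod 26); the inverse of 5 mod 26 is 21. This is an affine cipher: with a=0,…,z=25, each position x becomes (5x+7) mod 26.
For bread: b(1)→5·1+7≡12=m; r(17)→5·17+7≡14=o; e(4)→5·4+7≡1=b; a(0)→5·0+7≡7=h; d(3)→5·3+7≡22=w (all mod 26).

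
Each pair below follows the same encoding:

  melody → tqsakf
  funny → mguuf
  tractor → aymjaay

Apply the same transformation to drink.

The shift depends on letter class: consonant m→t is +7, but vowel e→q is +12. The rule splits by letter class: vowels +12, consonants +7.
Applying it to drink: d(cons)+7=k, r(cons)+7=y, i(vowel)+12=u, n(cons)+7=u, k(cons)+7=r.

kyuur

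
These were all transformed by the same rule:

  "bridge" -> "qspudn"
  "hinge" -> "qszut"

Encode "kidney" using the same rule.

Two steps: reverse the string, then apply a Caesar shift of +12.
On kidney: reverse → yendik; then shift: y+12=k, e+12=q, n+12=z, d+12=p, i+12=u, k+12=w.

kqzpuw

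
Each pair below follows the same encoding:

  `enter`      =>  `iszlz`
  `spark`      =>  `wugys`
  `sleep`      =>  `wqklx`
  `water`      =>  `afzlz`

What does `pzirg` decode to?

lucky

Each letter shifts forward by (position + 4), i.e. 4, 5, 6, … — the shift grows by one for each successive letter.
Undoing it on pzirg: p−4=l, z−5=u, i−6=c, r−7=k, g−8=y.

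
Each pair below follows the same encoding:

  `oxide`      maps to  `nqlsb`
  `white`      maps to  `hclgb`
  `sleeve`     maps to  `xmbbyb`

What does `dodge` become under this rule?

snstb

o(14)→n(13) and x(23)→q(16) fit y≡9x+17 (mod 26); the inverse of 9 mod 26 is 3. This is an affine cipher: with a=0,…,z=25, each position x becomes (9x+17) mod 26.
Applying it to dodge: d(3)→9·3+17≡18=s; o(14)→9·14+17≡13=n; d(3)→9·3+17≡18=s; g(6)→9·6+17≡19=t; e(4)→9·4+17≡1=b (all mod 26).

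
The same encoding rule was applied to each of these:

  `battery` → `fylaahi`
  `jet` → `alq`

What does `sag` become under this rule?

The output letters match the input read backwards, each shifted +7: battery reversed is yrettab. The word is reversed, then every letter is shifted forward by 7.
For sag: reverse → gas; then shift: g+7=n, a+7=h, s+7=z.

nhz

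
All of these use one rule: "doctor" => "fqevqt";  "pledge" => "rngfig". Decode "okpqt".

Compare letters: d→f is +2, o→q is +2, c→e is +2 — a constant shift. It's a constant shift of +2 (ROT2).
Reversing it on okpqt: o−2=m, k−2=i, p−2=n, q−2=o, t−2=r.

minor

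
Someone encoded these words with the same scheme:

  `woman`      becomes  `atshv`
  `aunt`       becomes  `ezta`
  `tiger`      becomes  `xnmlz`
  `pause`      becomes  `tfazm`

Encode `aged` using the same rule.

In woman: w→a is +4, o→t is +5, m→s is +6, a→h is +7 — the shift increases by 1 each position. Each letter shifts forward by (position + 4), i.e. 4, 5, 6, … — the shift grows by one for each successive letter.
For aged: a+4=e, g+5=l, e+6=k, d+7=k.

elkk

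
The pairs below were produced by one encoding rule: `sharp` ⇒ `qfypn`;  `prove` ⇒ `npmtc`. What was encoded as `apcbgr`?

Compare letters: s→q is +24, h→f is +24, a→y is +24 — a constant shift. Every letter moves 24 places later in the alphabet, wrapping around z→a.
Decoding apcbgr: a−24=c, p−24=r, c−24=e, b−24=d, g−24=i, r−24=t.

credit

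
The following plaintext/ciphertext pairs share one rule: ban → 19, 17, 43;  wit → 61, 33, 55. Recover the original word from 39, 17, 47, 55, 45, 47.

laptop

Each letter becomes 2×(its alphabet position, a=1..z=26) + 15.
Decoding 39, 17, 47, 55, 45, 47: 39→(39−15)÷2=12=l, 17→(17−15)÷2=1=a, 47→(47−15)÷2=16=p, 55→(55−15)÷2=20=t, 45→(45−15)÷2=15=o, 47→(47−15)÷2=16=p.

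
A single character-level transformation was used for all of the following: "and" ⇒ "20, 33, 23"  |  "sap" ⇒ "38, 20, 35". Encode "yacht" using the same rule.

44, 20, 22, 27, 39

Each letter is replaced by its alphabet position (a=1..z=26) + 19.
Applying it to yacht: y=25→44, a=1→20, c=3→22, h=8→27, t=20→39.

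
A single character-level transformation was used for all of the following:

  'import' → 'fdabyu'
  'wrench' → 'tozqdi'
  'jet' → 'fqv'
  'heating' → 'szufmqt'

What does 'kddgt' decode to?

The output letters match the input read backwards, each shifted +12: import reversed is tropmi. Read the word backwards and shift each letter +12.
Decoding kddgt: shift back: k−12=y, d−12=r, d−12=r, g−12=u, t−12=h → yrruh; then reverse → hurry.

hurry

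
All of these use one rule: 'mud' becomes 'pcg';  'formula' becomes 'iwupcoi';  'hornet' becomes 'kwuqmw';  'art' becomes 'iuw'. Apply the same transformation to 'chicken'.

fkqfnmq

The shift depends on letter class: consonant m→p is +3, but vowel u→c is +8. Vowels shift forward by 8 and consonants shift forward by 3.
Applying it to chicken: c(cons)+3=f, h(cons)+3=k, i(vowel)+8=q, c(cons)+3=f, k(cons)+3=n, e(vowel)+8=m, n(cons)+3=q.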